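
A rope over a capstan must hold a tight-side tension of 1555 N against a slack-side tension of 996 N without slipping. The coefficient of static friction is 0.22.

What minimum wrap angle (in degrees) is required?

T₂/T₁ = e^{μβ} → β = ln(T₂/T₁)/μ.
β = ln(1555/996)/0.22 = 0.4455/0.22 = 2.025 rad.
In degrees: β = 2.025 × 180/π = 116°.

β_min ≈ 116°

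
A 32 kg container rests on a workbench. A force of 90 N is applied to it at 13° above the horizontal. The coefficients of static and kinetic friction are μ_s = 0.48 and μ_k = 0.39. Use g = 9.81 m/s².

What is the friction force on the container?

The vertical component of P reduces the normal force: N = m g − P sin α = 313.9 − 20.25 = 293.7 N.
Horizontally, friction must balance P cos α = 87.69 N.
The static-friction limit is μ_s N = 141 N.
Since 87.69 N does not exceed the limit, the container stays at rest and f = 87.7 N.

f ≈ 87.7 N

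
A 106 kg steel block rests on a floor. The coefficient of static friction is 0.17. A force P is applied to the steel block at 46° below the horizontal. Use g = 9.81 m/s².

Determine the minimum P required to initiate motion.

P ≈ 309 N

N = m g + P sin α (the push presses the steel block into the floor).
At impending slip, P cos α = μ_s N = μ_s (m g + P sin α).
Solving: P (cos α − μ_s sin α) = μ_s m g → P = 0.17×1040/(cos 46° − 0.17 sin 46°) = 177/0.5724 = 309 N.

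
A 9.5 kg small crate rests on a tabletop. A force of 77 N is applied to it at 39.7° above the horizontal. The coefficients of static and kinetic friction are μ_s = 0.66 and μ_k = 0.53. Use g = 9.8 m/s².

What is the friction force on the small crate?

f ≈ 23.3 N

Vertical equilibrium gives N = m g − P sin α = 43.91 N.
Horizontally, friction must balance P cos α = 59.24 N.
μ_s N = 0.66 × 43.91 = 28.98 N.
The required friction exceeds μ_s N, so the small crate moves and f = μ_k N = 23.3 N.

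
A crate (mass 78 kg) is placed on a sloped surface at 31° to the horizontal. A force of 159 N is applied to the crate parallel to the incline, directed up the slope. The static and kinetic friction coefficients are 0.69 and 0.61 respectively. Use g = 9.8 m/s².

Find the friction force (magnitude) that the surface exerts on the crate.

Perpendicular to the surface, N = m g cos θ = 78·9.8·cos 31° = 655.2 N.
The friction needed for equilibrium is m g sin θ − P = 393.7 − 159 = 234.7 N, measured positive up-slope.
Maximum static friction available: μ_s N = 0.69 × 655.2 = 452.1 N.
Since |234.7| ≤ 452.1 N, the crate remains in static equilibrium and friction takes exactly the required value.

f ≈ 235 N (up the incline)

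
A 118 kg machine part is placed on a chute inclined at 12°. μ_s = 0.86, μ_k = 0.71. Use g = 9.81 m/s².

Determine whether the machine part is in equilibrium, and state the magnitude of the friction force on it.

f ≈ 241 N

N = m g cos θ = 1130 N.
Down-slope weight component: m g sin θ = 241 N.
μ_s N = 974 N.
241 ≤ 974 N, so it stays put; friction = 241 N.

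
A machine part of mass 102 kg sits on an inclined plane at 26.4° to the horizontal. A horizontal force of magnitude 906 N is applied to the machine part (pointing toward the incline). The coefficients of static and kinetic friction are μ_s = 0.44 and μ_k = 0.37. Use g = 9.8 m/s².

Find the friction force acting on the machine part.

f ≈ 367 N (down the incline)

The horizontal push has a component P sin θ into the surface, so N = m g cos θ + P sin θ = 895.4 + 402.8 = 1298 N.
Along the incline, the net driving force (taking up-slope positive) is P cos θ − m g sin θ = 811.5 − 444.5 = 367.1 N, so equilibrium requires friction f = -367.1 N (down-slope).
Maximum static friction: μ_s N = 0.44 × 1298 = 571.2 N.
Since 367.1 N is within the 571.2 N limit, the machine part stays put and friction is exactly 367 N.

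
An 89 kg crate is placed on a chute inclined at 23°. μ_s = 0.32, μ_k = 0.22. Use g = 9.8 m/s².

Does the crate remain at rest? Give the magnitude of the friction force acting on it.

N = m g cos θ = 803 N.
Down-slope weight component: m g sin θ = 341 N.
μ_s N = 257 N.
341 > 257 N, so it slides; kinetic friction f = μ_k N = 0.22×803 = 177 N.

f ≈ 177 N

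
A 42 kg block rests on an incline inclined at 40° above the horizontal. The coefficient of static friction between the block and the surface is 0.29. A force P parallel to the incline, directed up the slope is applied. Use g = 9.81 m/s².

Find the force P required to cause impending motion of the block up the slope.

P ≈ 356 N

At impending motion up the slope, friction acts down-slope at its limit: f = μ_s N.
P is parallel to the surface, so N = m g cos θ = 316 N.
Along the incline: P = m g sin θ + μ_s N = 265 + 0.29×316 = 356 N.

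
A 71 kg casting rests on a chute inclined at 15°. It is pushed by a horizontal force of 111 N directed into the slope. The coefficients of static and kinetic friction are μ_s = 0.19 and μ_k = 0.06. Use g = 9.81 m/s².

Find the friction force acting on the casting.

The horizontal push has a component P sin θ into the surface, so N = m g cos θ + P sin θ = 672.8 + 28.73 = 701.5 N.
Parallel to the incline: P cos θ − m g sin θ = 107.2 − 180.3 = -73.05 N; the friction needed to balance this is 73.05 N acting up the slope.
Maximum static friction: μ_s N = 0.19 × 701.5 = 133.3 N.
|f_req| = 73.05 ≤ 133.3 N → the casting is in equilibrium; friction equals the required value.

f ≈ 73.1 N (up the incline)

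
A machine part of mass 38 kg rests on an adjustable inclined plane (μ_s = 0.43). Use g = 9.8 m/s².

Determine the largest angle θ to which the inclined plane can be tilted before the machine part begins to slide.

At the slip threshold, m g sin θ = μ_s · m g cos θ, so tan θ = μ_s.
θ_max = arctan(0.43) = 23.3°.

θ_max ≈ 23.3°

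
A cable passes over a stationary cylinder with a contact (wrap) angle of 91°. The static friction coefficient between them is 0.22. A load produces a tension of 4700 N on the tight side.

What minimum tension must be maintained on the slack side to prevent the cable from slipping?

Capstan equation at impending slip: T_tight/T_slack = e^{μβ}.
β = 91° = 1.588 rad; e^{μβ} = e^{0.22×1.588} = 1.418.
T_slack = T_tight / e^{μβ} = 4700 / 1.418 = 3310 N.

T_min ≈ 3310 N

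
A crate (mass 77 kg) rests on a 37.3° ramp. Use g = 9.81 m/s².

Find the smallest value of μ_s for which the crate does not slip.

μ_s,min ≈ 0.762

At the slip threshold m g sin θ = μ_s m g cos θ, so μ_s,min = tan θ.
μ_s,min = tan 37.3° = 0.762.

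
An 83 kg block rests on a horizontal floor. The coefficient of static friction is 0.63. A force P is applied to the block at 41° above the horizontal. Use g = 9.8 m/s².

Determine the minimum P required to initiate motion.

P ≈ 439 N

N = m g − P sin α (the pull lifts the block).
At impending slip, P cos α = μ_s N = μ_s (m g − P sin α).
Solving: P (cos α + μ_s sin α) = μ_s m g → P = 0.63×813/(cos 41° + 0.63 sin 41°) = 512/1.168 = 439 N.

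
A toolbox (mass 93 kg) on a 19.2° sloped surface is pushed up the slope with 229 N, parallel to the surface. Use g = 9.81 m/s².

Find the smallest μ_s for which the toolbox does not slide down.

μ_s,min ≈ 0.0824

N = m g cos θ = 861.6 N.
Friction must make up the shortfall along the incline: f = m g sin θ − P = 300 − 229 = 71.03 N.
At the threshold f = μ_s N, so μ_s,min = 71.03/861.6 = 0.0824.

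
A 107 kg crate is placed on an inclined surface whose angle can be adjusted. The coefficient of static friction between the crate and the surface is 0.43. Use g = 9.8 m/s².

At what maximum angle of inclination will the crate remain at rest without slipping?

θ_max ≈ 23.3°

At the slip threshold, m g sin θ = μ_s · m g cos θ, so tan θ = μ_s.
θ_max = arctan(0.43) = 23.3°.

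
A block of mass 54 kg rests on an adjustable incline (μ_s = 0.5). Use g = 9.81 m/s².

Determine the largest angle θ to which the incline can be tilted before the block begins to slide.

At the slip threshold, m g sin θ = μ_s · m g cos θ, so tan θ = μ_s.
θ_max = arctan(0.5) = 26.6°.

θ_max ≈ 26.6°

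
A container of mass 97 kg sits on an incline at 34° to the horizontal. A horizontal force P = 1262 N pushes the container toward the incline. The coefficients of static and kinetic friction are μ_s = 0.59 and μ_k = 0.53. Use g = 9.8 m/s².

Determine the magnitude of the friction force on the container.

f ≈ 515 N (down the incline)

The horizontal push has a component P sin θ into the surface, so N = m g cos θ + P sin θ = 788.1 + 705.7 = 1494 N.
Parallel to the incline: P cos θ − m g sin θ = 1046 − 531.6 = 514.7 N; the friction needed to balance this is 514.7 N acting down the slope.
Maximum static friction: μ_s N = 0.59 × 1494 = 881.3 N.
Since 514.7 N is within the 881.3 N limit, the container stays put and friction is exactly 515 N.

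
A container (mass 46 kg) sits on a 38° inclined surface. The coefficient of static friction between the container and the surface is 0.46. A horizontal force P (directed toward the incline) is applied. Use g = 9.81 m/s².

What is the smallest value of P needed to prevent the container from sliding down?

P_min ≈ 107 N

The container tends to slide down (tan θ > μ_s), so at the point of impending slip friction acts up-slope at its limit: f = μ_s N.
Perpendicular to the incline: N = m g cos θ + P sin θ.
Along the incline: P cos θ + μ_s N = m g sin θ, i.e. P cos θ + μ_s (m g cos θ + P sin θ) = m g sin θ.
Solving, P (cos θ + μ_s sin θ) = m g (sin θ − μ_s cos θ), so P = 451×0.2532/1.071 = 107 N.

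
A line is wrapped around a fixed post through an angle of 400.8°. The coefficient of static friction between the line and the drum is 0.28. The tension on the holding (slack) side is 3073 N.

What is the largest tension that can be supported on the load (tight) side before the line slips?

T_max ≈ 21800 N

At impending slip the capstan equation gives T₂/T₁ = e^{μβ} with β in radians.
β = 400.8° × π/180 = 6.995 rad.
e^{μβ} = e^{0.28×6.995} = 7.09.
T₂ = T₁ · e^{μβ} = 3073 × 7.09 = 21800 N.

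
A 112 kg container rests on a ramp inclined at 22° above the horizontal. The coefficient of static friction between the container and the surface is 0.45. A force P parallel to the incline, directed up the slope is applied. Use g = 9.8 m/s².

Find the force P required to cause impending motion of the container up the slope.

At impending motion up the slope, friction acts down-slope at its limit: f = μ_s N.
P is parallel to the surface, so N = m g cos θ = 1020 N.
Along the incline: P = m g sin θ + μ_s N = 411 + 0.45×1020 = 869 N.

P ≈ 869 N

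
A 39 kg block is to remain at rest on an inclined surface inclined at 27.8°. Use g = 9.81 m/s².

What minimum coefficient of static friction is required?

At the slip threshold m g sin θ = μ_s m g cos θ, so μ_s,min = tan θ.
μ_s,min = tan 27.8° = 0.527.

μ_s,min ≈ 0.527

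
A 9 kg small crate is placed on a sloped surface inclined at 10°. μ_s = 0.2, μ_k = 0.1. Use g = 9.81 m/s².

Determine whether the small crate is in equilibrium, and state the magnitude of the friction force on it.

N = m g cos θ = 86.9 N.
Down-slope weight component: m g sin θ = 15.3 N.
μ_s N = 17.4 N.
15.3 ≤ 17.4 N, so it stays put; friction = 15.3 N.

f ≈ 15.3 N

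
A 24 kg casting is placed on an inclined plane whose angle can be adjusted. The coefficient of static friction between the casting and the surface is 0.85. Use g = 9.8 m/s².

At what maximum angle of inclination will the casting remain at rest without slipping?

θ_max ≈ 40.4°

At the slip threshold, m g sin θ = μ_s · m g cos θ, so tan θ = μ_s.
θ_max = arctan(0.85) = 40.4°.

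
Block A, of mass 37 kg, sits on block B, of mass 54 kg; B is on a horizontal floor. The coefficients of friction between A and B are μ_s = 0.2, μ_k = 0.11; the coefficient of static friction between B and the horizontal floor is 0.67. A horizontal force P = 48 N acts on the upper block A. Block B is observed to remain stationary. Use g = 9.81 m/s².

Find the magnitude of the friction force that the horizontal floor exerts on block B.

f ≈ 48 N

The normal force B exerts on A is simply A's weight, N₁ = 363 N.
So the A–B interface can sustain at most μ_s N₁ = 72.59 N of static friction.
Since P = 48 N ≤ 72.59 N, A does not slip on B; friction on A equals P = 48 N.
By Newton's third law B feels 48 N forward from A. With B stationary, the floor's static friction on B balances it: f₂ = 48 N (well within μ_s(m_A+m_B)g = 598.1 N).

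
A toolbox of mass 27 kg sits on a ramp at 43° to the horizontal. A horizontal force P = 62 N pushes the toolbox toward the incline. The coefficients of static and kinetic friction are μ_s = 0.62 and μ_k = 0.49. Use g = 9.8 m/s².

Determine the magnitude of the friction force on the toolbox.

Resolve perpendicular to the incline: N = m g cos θ + P sin θ = 27×9.8×cos 43° + 62×sin 43° = 235.8 N.
Parallel to the incline: P cos θ − m g sin θ = 45.34 − 180.5 = -135.1 N; the friction needed to balance this is 135.1 N acting up the slope.
Maximum static friction: μ_s N = 0.62 × 235.8 = 146.2 N.
|f_req| = 135.1 ≤ 146.2 N → the toolbox is in equilibrium; friction equals the required value.

f ≈ 135 N (up the incline)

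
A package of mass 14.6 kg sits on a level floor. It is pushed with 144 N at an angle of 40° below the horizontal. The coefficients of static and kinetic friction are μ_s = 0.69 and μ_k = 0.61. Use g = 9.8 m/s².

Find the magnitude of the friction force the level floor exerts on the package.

N = m g + P sin α = 143.1 + 144×sin 40° = 235.6 N.
Horizontally, friction must balance P cos α = 110.3 N.
The static-friction limit is μ_s N = 162.6 N.
Since 110.3 N does not exceed the limit, the package stays at rest and f = 110 N.

f ≈ 110 N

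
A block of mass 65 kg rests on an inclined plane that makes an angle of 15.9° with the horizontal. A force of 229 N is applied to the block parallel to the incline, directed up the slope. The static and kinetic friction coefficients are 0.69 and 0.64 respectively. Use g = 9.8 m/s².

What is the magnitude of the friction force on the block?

Normal force: N = m g cos θ = 65 × 9.8 × cos 15.9° = 612.6 N.
For equilibrium along the incline the friction force must supply f = m g sin θ − P = 174.5 − 229 = -54.49 N (positive meaning up-slope).
The static-friction ceiling is μ_s N = 0.69 × 612.6 = 422.7 N.
Since |-54.49| ≤ 422.7 N, no slip — friction simply equals what equilibrium demands.

f ≈ 54.5 N (down the incline)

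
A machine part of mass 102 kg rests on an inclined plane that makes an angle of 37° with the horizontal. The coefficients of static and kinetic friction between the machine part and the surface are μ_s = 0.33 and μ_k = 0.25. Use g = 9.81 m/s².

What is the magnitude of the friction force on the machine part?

The normal reaction is N = m g cos θ = 799.1 N.
For equilibrium along the incline, friction must balance the weight component: f = m g sin θ = 602.2 N up the slope.
Static friction can supply at most μ_s N = 263.7 N.
Since |602.2| > 263.7 N, static friction cannot hold it; the machine part slides down the incline and kinetic friction applies: f = μ_k N = 0.25 × 799.1 = 200 N.

f ≈ 200 N (up the incline)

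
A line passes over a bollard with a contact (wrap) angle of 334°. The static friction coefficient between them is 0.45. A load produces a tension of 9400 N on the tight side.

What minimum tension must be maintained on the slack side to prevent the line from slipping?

T_min ≈ 682 N

Capstan equation at impending slip: T_tight/T_slack = e^{μβ}.
β = 334° = 5.829 rad; e^{μβ} = e^{0.45×5.829} = 13.78.
T_slack = T_tight / e^{μβ} = 9400 / 13.78 = 682 N.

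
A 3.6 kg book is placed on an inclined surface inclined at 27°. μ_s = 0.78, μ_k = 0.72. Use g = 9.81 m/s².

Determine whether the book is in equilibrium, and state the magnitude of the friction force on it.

f ≈ 16 N

N = m g cos θ = 31.5 N.
Down-slope weight component: m g sin θ = 16 N.
μ_s N = 24.5 N.
16 ≤ 24.5 N, so it stays put; friction = 16 N.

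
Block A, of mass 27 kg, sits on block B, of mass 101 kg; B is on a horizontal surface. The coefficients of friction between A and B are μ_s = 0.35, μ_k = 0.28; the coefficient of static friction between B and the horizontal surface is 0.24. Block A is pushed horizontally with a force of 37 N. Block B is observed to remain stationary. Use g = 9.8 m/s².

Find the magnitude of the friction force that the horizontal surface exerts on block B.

f ≈ 37 N

Normal force at the A–B interface: N₁ = m_A g = 264.6 N.
So the A–B interface can sustain at most μ_s N₁ = 92.61 N of static friction.
P = 37 N is within that limit, so A and B move together (both at rest); the A–B friction is simply f₁ = P = 37 N.
By Newton's third law B feels 37 N forward from A. With B stationary, the floor's static friction on B balances it: f₂ = 37 N (well within μ_s(m_A+m_B)g = 301.1 N).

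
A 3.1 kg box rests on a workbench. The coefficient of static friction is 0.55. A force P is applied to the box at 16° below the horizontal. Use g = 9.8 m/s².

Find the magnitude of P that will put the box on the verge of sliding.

N = m g + P sin α (the push presses the box into the workbench).
At impending slip, P cos α = μ_s N = μ_s (m g + P sin α).
Solving: P (cos α − μ_s sin α) = μ_s m g → P = 0.55×30.4/(cos 16° − 0.55 sin 16°) = 16.7/0.8097 = 20.6 N.

P ≈ 20.6 N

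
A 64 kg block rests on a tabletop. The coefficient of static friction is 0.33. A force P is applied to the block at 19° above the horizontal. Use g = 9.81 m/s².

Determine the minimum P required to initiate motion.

N = m g − P sin α (the pull lifts the block).
At impending slip, P cos α = μ_s N = μ_s (m g − P sin α).
Solving: P (cos α + μ_s sin α) = μ_s m g → P = 0.33×628/(cos 19° + 0.33 sin 19°) = 207/1.053 = 197 N.

P ≈ 197 N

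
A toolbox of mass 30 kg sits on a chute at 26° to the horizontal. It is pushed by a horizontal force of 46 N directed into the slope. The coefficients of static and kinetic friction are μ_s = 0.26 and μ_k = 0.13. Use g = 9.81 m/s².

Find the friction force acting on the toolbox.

f ≈ 37 N (up the incline)

Resolve perpendicular to the incline: N = m g cos θ + P sin θ = 30×9.81×cos 26° + 46×sin 26° = 284.7 N.
Parallel to the incline: P cos θ − m g sin θ = 41.34 − 129 = -87.67 N; the friction needed to balance this is 87.67 N acting up the slope.
The limit of static friction is μ_s N = 74.02 N.
The required 87.67 N exceeds the static limit, so the toolbox slides down-slope and f = μ_k N = 0.13×284.7 = 37 N.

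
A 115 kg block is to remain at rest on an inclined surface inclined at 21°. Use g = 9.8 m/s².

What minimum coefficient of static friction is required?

At the slip threshold m g sin θ = μ_s m g cos θ, so μ_s,min = tan θ.
μ_s,min = tan 21° = 0.384.

μ_s,min ≈ 0.384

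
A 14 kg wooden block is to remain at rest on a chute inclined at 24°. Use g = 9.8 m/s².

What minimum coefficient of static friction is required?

μ_s,min ≈ 0.445

At the slip threshold m g sin θ = μ_s m g cos θ, so μ_s,min = tan θ.
μ_s,min = tan 24° = 0.445.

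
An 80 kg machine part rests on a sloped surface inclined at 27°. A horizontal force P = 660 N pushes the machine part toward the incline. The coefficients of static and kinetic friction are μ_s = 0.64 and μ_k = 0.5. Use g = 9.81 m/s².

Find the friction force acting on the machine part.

Resolve perpendicular to the incline: N = m g cos θ + P sin θ = 80×9.81×cos 27° + 660×sin 27° = 998.9 N.
Parallel to the incline: P cos θ − m g sin θ = 588.1 − 356.3 = 231.8 N; the friction needed to balance this is 231.8 N acting down the slope.
The limit of static friction is μ_s N = 639.3 N.
|f_req| = 231.8 ≤ 639.3 N → the machine part is in equilibrium; friction equals the required value.

f ≈ 232 N (down the incline)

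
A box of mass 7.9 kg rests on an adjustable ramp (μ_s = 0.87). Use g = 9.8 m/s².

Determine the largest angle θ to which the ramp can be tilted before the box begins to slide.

At the slip threshold, m g sin θ = μ_s · m g cos θ, so tan θ = μ_s.
θ_max = arctan(0.87) = 41°.

θ_max ≈ 41°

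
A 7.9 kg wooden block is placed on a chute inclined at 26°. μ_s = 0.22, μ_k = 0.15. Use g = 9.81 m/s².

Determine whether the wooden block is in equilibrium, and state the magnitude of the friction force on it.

f ≈ 10.4 N

N = m g cos θ = 69.7 N.
Down-slope weight component: m g sin θ = 34 N.
μ_s N = 15.3 N.
34 > 15.3 N, so it slides; kinetic friction f = μ_k N = 0.15×69.7 = 10.4 N.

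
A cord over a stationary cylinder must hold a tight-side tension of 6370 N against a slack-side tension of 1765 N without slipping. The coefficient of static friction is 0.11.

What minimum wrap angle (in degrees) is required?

β_min ≈ 669°

T₂/T₁ = e^{μβ} → β = ln(T₂/T₁)/μ.
β = ln(6370/1765)/0.11 = 1.283/0.11 = 11.67 rad.
In degrees: β = 11.67 × 180/π = 669°.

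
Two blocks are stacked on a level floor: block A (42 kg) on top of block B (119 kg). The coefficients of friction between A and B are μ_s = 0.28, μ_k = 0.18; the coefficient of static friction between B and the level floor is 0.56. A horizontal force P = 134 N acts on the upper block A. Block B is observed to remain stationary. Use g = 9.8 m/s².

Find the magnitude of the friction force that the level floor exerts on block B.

f ≈ 74.1 N

Between the blocks, N₁ = m_A g = 411.6 N.
So the A–B interface can sustain at most μ_s N₁ = 115.2 N of static friction.
P = 134 N exceeds that limit, so A slips over B and the interface friction becomes kinetic: f₁ = μ_k N₁ = 0.18×411.6 = 74.1 N.
By Newton's third law B feels 74.1 N forward from A. With B stationary, the floor's static friction on B balances it: f₂ = 74.1 N (well within μ_s(m_A+m_B)g = 883.6 N).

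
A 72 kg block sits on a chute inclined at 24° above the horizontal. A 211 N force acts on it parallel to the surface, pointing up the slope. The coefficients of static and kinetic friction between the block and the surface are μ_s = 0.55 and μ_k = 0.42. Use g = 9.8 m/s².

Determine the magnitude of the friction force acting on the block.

f ≈ 76 N (up the incline)

The normal reaction is N = m g cos θ = 644.6 N.
The friction needed for equilibrium is m g sin θ − P = 287 − 211 = 75.99 N, measured positive up-slope.
Maximum static friction available: μ_s N = 0.55 × 644.6 = 354.5 N.
Since |75.99| ≤ 354.5 N, no slip — friction simply equals what equilibrium demands.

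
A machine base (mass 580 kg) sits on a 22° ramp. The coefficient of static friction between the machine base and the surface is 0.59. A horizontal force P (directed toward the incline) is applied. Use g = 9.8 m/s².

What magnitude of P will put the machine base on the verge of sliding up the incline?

P ≈ 7420 N

At impending motion up the slope, friction acts down-slope at its limit: f = μ_s N.
Perpendicular to the incline: N = m g cos θ + P sin θ.
Along the incline: P cos θ = m g sin θ + μ_s N = m g sin θ + μ_s (m g cos θ + P sin θ).
Solving, P (cos θ − μ_s sin θ) = m g (sin θ + μ_s cos θ), so P = 580×9.8×(sin 22° + 0.59 cos 22°)/(cos 22° − 0.59 sin 22°) = 5680×0.9216/0.7062 = 7420 N.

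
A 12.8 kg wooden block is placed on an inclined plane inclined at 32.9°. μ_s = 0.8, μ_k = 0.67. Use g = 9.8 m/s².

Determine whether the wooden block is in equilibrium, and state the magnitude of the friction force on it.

N = m g cos θ = 105 N.
Down-slope weight component: m g sin θ = 68.1 N.
μ_s N = 84.3 N.
68.1 ≤ 84.3 N, so it stays put; friction = 68.1 N.

f ≈ 68.1 N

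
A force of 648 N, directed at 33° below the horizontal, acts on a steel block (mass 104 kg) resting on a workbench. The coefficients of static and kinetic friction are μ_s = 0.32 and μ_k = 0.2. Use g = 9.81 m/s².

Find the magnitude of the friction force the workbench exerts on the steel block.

The vertical component of P adds to the normal force: N = m g + P sin α = 1020 + 352.9 = 1373 N.
Horizontally, friction must balance P cos α = 543.5 N.
The static-friction limit is μ_s N = 439.4 N.
The required friction exceeds μ_s N, so the steel block moves and f = μ_k N = 275 N.

f ≈ 275 N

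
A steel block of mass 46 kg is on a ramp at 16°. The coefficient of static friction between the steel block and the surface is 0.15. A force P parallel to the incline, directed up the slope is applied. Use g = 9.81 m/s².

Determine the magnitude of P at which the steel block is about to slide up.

P ≈ 189 N

At impending motion up the slope, friction acts down-slope at its limit: f = μ_s N.
P is parallel to the surface, so N = m g cos θ = 434 N.
Along the incline: P = m g sin θ + μ_s N = 124 + 0.15×434 = 189 N.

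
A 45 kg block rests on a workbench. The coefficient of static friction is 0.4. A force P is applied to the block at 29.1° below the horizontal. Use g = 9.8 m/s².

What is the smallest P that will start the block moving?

P ≈ 260 N

N = m g + P sin α (the push presses the block into the workbench).
At impending slip, P cos α = μ_s N = μ_s (m g + P sin α).
Solving: P (cos α − μ_s sin α) = μ_s m g → P = 0.4×441/(cos 29.1° − 0.4 sin 29.1°) = 176/0.6792 = 260 N.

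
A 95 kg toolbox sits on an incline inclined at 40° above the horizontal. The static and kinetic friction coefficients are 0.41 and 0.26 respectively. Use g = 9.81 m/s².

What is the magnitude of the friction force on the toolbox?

Perpendicular to the surface, N = m g cos θ = 95·9.81·cos 40° = 713.9 N.
Along the slope the weight component is m g sin θ = 599 N; friction must supply exactly this, acting up-slope.
The static-friction ceiling is μ_s N = 0.41 × 713.9 = 292.7 N.
Since |599| > 292.7 N, static friction cannot hold it; the toolbox slides down the incline and kinetic friction applies: f = μ_k N = 0.26 × 713.9 = 186 N.

f ≈ 186 N (up the incline)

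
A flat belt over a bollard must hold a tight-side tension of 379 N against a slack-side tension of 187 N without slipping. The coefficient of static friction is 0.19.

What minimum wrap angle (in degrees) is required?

T₂/T₁ = e^{μβ} → β = ln(T₂/T₁)/μ.
β = ln(379/187)/0.19 = 0.7064/0.19 = 3.718 rad.
In degrees: β = 3.718 × 180/π = 213°.

β_min ≈ 213°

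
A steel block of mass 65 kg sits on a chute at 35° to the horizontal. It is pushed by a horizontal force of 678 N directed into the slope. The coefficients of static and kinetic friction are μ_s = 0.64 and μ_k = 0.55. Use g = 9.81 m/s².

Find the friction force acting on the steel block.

The horizontal push has a component P sin θ into the surface, so N = m g cos θ + P sin θ = 522.3 + 388.9 = 911.2 N.
Parallel to the incline: P cos θ − m g sin θ = 555.4 − 365.7 = 189.6 N; the friction needed to balance this is 189.6 N acting down the slope.
The limit of static friction is μ_s N = 583.2 N.
Since 189.6 N is within the 583.2 N limit, the steel block stays put and friction is exactly 190 N.

f ≈ 190 N (down the incline)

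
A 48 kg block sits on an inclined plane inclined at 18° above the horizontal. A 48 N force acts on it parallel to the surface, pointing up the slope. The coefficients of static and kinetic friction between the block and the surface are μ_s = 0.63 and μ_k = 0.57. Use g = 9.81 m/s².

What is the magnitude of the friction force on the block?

f ≈ 97.5 N (up the incline)

Normal force: N = m g cos θ = 48 × 9.81 × cos 18° = 447.8 N.
Parallel to the incline, ΣF = 0 gives f = m g sin θ − P = 145.5 − 48 = 97.51 N (up-slope positive).
Maximum static friction available: μ_s N = 0.63 × 447.8 = 282.1 N.
Since |97.51| ≤ 282.1 N, no slip — friction simply equals what equilibrium demands.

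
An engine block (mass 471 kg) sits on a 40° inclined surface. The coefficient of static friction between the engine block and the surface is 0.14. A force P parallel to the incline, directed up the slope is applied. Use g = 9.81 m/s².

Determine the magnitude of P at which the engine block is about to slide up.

P ≈ 3470 N

At impending motion up the slope, friction acts down-slope at its limit: f = μ_s N.
P is parallel to the surface, so N = m g cos θ = 3540 N.
Along the incline: P = m g sin θ + μ_s N = 2970 + 0.14×3540 = 3470 N.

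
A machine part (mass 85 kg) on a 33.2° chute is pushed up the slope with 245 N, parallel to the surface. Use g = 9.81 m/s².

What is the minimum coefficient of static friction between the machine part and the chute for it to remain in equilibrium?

N = m g cos θ = 697.7 N.
Friction must make up the shortfall along the incline: f = m g sin θ − P = 456.6 − 245 = 211.6 N.
At the threshold f = μ_s N, so μ_s,min = 211.6/697.7 = 0.303.

μ_s,min ≈ 0.303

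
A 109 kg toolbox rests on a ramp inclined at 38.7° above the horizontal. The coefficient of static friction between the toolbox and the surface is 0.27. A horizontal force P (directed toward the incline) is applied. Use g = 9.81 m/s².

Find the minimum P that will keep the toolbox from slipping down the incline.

P_min ≈ 467 N

The toolbox tends to slide down (tan θ > μ_s), so at the point of impending slip friction acts up-slope at its limit: f = μ_s N.
Perpendicular to the incline: N = m g cos θ + P sin θ.
Along the incline: P cos θ + μ_s N = m g sin θ, i.e. P cos θ + μ_s (m g cos θ + P sin θ) = m g sin θ.
Solving, P (cos θ + μ_s sin θ) = m g (sin θ − μ_s cos θ), so P = 1070×0.4145/0.9492 = 467 N.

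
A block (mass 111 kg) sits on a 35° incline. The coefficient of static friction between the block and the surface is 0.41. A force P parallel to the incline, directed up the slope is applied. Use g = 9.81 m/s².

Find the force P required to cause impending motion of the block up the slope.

P ≈ 990 N

At impending motion up the slope, friction acts down-slope at its limit: f = μ_s N.
P is parallel to the surface, so N = m g cos θ = 892 N.
Along the incline: P = m g sin θ + μ_s N = 625 + 0.41×892 = 990 N.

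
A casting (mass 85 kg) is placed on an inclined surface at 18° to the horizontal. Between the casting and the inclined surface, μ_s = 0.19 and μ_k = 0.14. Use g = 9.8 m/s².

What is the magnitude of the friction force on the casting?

f ≈ 111 N (up the incline)

The normal reaction is N = m g cos θ = 792.2 N.
Along the slope the weight component is m g sin θ = 257.4 N; friction must supply exactly this, acting up-slope.
Static friction can supply at most μ_s N = 150.5 N.
|257.4| exceeds 150.5 N, so the casting slips down-slope; friction is kinetic, f = μ_k N = 0.14×792.2 = 111 N.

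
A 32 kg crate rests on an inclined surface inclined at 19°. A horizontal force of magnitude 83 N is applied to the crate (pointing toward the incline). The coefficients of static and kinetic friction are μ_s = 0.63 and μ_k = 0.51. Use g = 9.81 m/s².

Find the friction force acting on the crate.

f ≈ 23.7 N (up the incline)

Normal direction: N = m g cos θ + P sin θ = 323.8 N.
Parallel to the incline: P cos θ − m g sin θ = 78.48 − 102.2 = -23.72 N; the friction needed to balance this is 23.72 N acting up the slope.
Maximum static friction: μ_s N = 0.63 × 323.8 = 204 N.
|f_req| = 23.72 ≤ 204 N → the crate is in equilibrium; friction equals the required value.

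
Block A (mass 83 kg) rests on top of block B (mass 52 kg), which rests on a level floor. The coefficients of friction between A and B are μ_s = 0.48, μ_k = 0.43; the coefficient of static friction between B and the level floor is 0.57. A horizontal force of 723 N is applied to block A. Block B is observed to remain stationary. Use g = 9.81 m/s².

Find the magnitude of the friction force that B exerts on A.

f ≈ 350 N

Normal force at the A–B interface: N₁ = m_A g = 814.2 N.
So the A–B interface can sustain at most μ_s N₁ = 390.8 N of static friction.
P = 723 N exceeds that limit, so A slips over B and the interface friction becomes kinetic: f₁ = μ_k N₁ = 0.43×814.2 = 350 N.
By Newton's third law B feels 350 N forward from A. With B stationary, the floor's static friction on B balances it: f₂ = 350 N (well within μ_s(m_A+m_B)g = 754.9 N).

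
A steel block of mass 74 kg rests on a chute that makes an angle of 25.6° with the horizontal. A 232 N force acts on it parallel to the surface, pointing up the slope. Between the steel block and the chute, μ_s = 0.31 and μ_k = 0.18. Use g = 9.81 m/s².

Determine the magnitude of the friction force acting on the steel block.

Perpendicular to the surface, N = m g cos θ = 74·9.81·cos 25.6° = 654.7 N.
Parallel to the incline, ΣF = 0 gives f = m g sin θ − P = 313.7 − 232 = 81.67 N (up-slope positive).
Maximum static friction available: μ_s N = 0.31 × 654.7 = 202.9 N.
Since |81.67| ≤ 202.9 N, no slip — friction simply equals what equilibrium demands.

f ≈ 81.7 N (up the incline)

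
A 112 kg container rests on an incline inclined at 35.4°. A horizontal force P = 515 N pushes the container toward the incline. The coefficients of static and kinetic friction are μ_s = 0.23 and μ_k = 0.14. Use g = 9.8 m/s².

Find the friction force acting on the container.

f ≈ 216 N (up the incline)

The horizontal push has a component P sin θ into the surface, so N = m g cos θ + P sin θ = 894.7 + 298.3 = 1193 N.
Parallel to the incline: P cos θ − m g sin θ = 419.8 − 635.8 = -216 N; the friction needed to balance this is 216 N acting up the slope.
The limit of static friction is μ_s N = 274.4 N.
|f_req| = 216 ≤ 274.4 N → the container is in equilibrium; friction equals the required value.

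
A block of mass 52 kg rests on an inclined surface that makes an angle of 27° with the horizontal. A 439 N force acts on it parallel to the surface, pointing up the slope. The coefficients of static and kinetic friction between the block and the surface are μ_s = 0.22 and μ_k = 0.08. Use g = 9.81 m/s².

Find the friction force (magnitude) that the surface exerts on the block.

f ≈ 36.4 N (down the incline)

Normal force: N = m g cos θ = 52 × 9.81 × cos 27° = 454.5 N.
Parallel to the incline, ΣF = 0 gives f = m g sin θ − P = 231.6 − 439 = -207.4 N (up-slope positive).
The static-friction ceiling is μ_s N = 0.22 × 454.5 = 99.99 N.
Since |-207.4| > 99.99 N, static friction cannot hold it; the block slides up the incline and kinetic friction applies: f = μ_k N = 0.08 × 454.5 = 36.4 N.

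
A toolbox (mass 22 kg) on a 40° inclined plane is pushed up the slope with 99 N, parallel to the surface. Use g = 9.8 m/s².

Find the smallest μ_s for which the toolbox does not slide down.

μ_s,min ≈ 0.24

N = m g cos θ = 165.2 N.
Friction must make up the shortfall along the incline: f = m g sin θ − P = 138.6 − 99 = 39.59 N.
At the threshold f = μ_s N, so μ_s,min = 39.59/165.2 = 0.24.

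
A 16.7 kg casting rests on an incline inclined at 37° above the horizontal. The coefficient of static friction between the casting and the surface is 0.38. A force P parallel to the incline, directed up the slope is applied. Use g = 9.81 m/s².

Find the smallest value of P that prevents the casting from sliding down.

P_min ≈ 48.9 N

The casting tends to slide down (tan θ > μ_s), so at the point of impending slip friction acts up-slope at its limit: f = μ_s N.
P is parallel to the surface, so N = m g cos θ = 131 N.
Along the incline: P + μ_s N = m g sin θ, so P = 98.6 − 0.38×131 = 48.9 N.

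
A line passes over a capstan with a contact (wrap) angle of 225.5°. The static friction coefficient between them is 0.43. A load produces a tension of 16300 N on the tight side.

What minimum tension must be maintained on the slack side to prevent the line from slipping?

T_min ≈ 3000 N

Capstan equation at impending slip: T_tight/T_slack = e^{μβ}.
β = 225.5° = 3.936 rad; e^{μβ} = e^{0.43×3.936} = 5.432.
T_slack = T_tight / e^{μβ} = 16300 / 5.432 = 3000 N.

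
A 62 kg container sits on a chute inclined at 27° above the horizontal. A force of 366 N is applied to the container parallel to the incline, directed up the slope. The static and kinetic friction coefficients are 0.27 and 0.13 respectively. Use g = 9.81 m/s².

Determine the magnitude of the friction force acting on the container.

Perpendicular to the surface, N = m g cos θ = 62·9.81·cos 27° = 541.9 N.
The friction needed for equilibrium is m g sin θ − P = 276.1 − 366 = -89.87 N, measured positive up-slope.
The static-friction ceiling is μ_s N = 0.27 × 541.9 = 146.3 N.
Since |-89.87| ≤ 146.3 N, static friction is sufficient; f equals the required value, not μ_s N.

f ≈ 89.9 N (down the incline)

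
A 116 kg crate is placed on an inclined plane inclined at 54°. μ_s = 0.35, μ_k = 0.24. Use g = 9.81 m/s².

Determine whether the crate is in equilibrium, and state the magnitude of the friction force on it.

N = m g cos θ = 669 N.
Down-slope weight component: m g sin θ = 921 N.
μ_s N = 234 N.
921 > 234 N, so it slides; kinetic friction f = μ_k N = 0.24×669 = 161 N.

f ≈ 161 N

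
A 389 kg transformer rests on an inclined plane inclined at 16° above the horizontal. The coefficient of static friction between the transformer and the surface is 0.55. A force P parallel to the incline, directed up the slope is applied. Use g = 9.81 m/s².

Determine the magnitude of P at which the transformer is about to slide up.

At impending motion up the slope, friction acts down-slope at its limit: f = μ_s N.
P is parallel to the surface, so N = m g cos θ = 3670 N.
Along the incline: P = m g sin θ + μ_s N = 1050 + 0.55×3670 = 3070 N.

P ≈ 3070 N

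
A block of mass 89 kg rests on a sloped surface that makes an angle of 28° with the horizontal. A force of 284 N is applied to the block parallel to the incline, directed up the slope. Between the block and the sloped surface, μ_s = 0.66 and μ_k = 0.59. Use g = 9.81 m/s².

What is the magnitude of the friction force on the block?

The normal reaction is N = m g cos θ = 770.9 N.
Parallel to the incline, ΣF = 0 gives f = m g sin θ − P = 409.9 − 284 = 125.9 N (up-slope positive).
The static-friction ceiling is μ_s N = 0.66 × 770.9 = 508.8 N.
Since |125.9| ≤ 508.8 N, the block remains in static equilibrium and friction takes exactly the required value.

f ≈ 126 N (up the incline)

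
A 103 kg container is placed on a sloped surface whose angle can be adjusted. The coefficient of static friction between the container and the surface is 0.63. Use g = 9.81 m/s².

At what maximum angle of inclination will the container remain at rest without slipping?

θ_max ≈ 32.2°

At the slip threshold, m g sin θ = μ_s · m g cos θ, so tan θ = μ_s.
θ_max = arctan(0.63) = 32.2°.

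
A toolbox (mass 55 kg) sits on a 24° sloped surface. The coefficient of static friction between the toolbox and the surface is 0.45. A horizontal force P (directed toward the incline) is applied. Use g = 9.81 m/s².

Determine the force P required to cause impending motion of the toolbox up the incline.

At impending motion up the slope, friction acts down-slope at its limit: f = μ_s N.
Perpendicular to the incline: N = m g cos θ + P sin θ.
Along the incline: P cos θ = m g sin θ + μ_s N = m g sin θ + μ_s (m g cos θ + P sin θ).
Solving, P (cos θ − μ_s sin θ) = m g (sin θ + μ_s cos θ), so P = 55×9.81×(sin 24° + 0.45 cos 24°)/(cos 24° − 0.45 sin 24°) = 540×0.8178/0.7305 = 604 N.

P ≈ 604 N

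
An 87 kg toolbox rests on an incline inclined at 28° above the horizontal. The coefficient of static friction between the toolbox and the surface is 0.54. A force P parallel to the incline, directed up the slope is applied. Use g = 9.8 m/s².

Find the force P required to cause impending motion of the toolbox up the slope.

P ≈ 807 N

At impending motion up the slope, friction acts down-slope at its limit: f = μ_s N.
P is parallel to the surface, so N = m g cos θ = 753 N.
Along the incline: P = m g sin θ + μ_s N = 400 + 0.54×753 = 807 N.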